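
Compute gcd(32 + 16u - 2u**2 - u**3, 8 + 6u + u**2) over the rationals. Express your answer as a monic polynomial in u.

Euclidean algorithm in ℚ[u]:
  -u**3 - 2u**2 + 16u + 32 = (-u + 4)(u**2 + 6u + 8) + (0)
The last nonzero remainder u**2 + 6u + 8 is already monic.

8 + 6u + u**2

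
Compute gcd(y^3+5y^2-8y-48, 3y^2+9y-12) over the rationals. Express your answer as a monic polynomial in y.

Repeated division with remainder:
  y^3+5y^2-8y-48 = ((1/3)y+2/3)(3y^2+9y-12) + (-10y-40)
  3y^2+9y-12 = (-(3/10)y+3/10)(-10y-40) + (0)
Last nonzero remainder: -10y-40. Dividing through by -10 gives the monic gcd y+4.

y+4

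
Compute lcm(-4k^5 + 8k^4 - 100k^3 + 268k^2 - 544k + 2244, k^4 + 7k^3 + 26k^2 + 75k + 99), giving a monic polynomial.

By polynomial division,
  -4k^5 + 8k^4 - 100k^3 + 268k^2 - 544k + 2244 = (-4k + 36)(k^4 + 7k^3 + 26k^2 + 75k + 99) + (-248k^3 - 368k^2 - 2848k - 1320)
  k^4 + 7k^3 + 26k^2 + 75k + 99 = (-(1/248)k - 171/7688)(-248k^3 - 368k^2 - 2848k - 1320) + ((6084/961)k^2 + (6084/961)k + 66924/961)
  -248k^3 - 368k^2 - 2848k - 1320 = (-(59582/1521)k - 9610/507)((6084/961)k^2 + (6084/961)k + 66924/961) + (0)
Last nonzero remainder: (6084/961)k^2 + (6084/961)k + 66924/961. Dividing through by 6084/961 gives the monic gcd k^2 + k + 11.
Then lcm(f, g) = f·g / gcd(f, g); expanding and making the result monic gives the answer.

k^7 + 4k^6 + 22k^5 + 65k^4 - 41k^3 - 348k^2 - 2142k - 5049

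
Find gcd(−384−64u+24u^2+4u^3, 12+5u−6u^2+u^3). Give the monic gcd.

By polynomial division,
  4u^3+24u^2−64u−384 = (4)(u^3−6u^2+5u+12) + (48u^2−84u−432)
  u^3−6u^2+5u+12 = ((1/48)u−17/192)(48u^2−84u−432) + ((105/16)u−105/4)
  48u^2−84u−432 = ((256/35)u+576/35)((105/16)u−105/4) + (0)
Last nonzero remainder: (105/16)u−105/4. Dividing through by 105/16 gives the monic gcd u−4.

−4+u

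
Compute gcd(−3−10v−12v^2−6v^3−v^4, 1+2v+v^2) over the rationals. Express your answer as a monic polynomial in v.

1+2v+v^2

Repeated division with remainder:
  −v^4−6v^3−12v^2−10v−3 = (−v^2−4v−3)(v^2+2v+1) + (0)
The last nonzero remainder v^2+2v+1 is already monic.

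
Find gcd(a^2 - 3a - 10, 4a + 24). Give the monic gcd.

Apply the Euclidean algorithm:
  a^2 - 3a - 10 = ((1/4)a - 9/4)(4a + 24) + (44)
  4a + 24 = ((1/11)a + 6/11)(44) + (0)
The last nonzero remainder is the constant 44, so the polynomials are coprime and gcd = 1.

1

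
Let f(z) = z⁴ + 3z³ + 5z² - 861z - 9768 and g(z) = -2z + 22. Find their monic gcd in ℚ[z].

z - 11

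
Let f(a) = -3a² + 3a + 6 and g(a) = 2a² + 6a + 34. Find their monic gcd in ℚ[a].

1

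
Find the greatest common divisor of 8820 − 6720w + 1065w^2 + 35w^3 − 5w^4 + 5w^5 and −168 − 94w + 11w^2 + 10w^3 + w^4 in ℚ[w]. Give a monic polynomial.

Apply the Euclidean algorithm:
  5w^5 − 5w^4 + 35w^3 + 1065w^2 − 6720w + 8820 = (5w − 55)(w^4 + 10w^3 + 11w^2 − 94w − 168) + (530w^3 + 2140w^2 − 11050w − 420)
  w^4 + 10w^3 + 11w^2 − 94w − 168 = ((1/530)w + 158/14045)(530w^3 + 2140w^2 − 11050w − 420) + ((21840/2809)w^2 + (87360/2809)w − 458640/2809)
  530w^3 + 2140w^2 − 11050w − 420 = ((148877/2184)w + 2809/1092)((21840/2809)w^2 + (87360/2809)w − 458640/2809) + (0)
Last nonzero remainder: (21840/2809)w^2 + (87360/2809)w − 458640/2809. Dividing through by 21840/2809 gives the monic gcd w^2 + 4w − 21.

−21 + 4w + w^2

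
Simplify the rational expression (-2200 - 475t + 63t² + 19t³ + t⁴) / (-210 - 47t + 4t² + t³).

(-440 - 7t + 14t² + t³)/(-42 - t + t²)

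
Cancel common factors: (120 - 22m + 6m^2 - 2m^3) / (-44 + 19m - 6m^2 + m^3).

(-30 - 2m - 2m^2)/(11 - 2m + m^2)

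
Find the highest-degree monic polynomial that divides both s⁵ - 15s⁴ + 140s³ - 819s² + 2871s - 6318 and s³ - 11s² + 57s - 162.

By polynomial division,
  s⁵ - 15s⁴ + 140s³ - 819s² + 2871s - 6318 = (s² - 4s + 39)(s³ - 11s² + 57s - 162) + (0)
The last nonzero remainder s³ - 11s² + 57s - 162 is already monic.

s³ - 11s² + 57s - 162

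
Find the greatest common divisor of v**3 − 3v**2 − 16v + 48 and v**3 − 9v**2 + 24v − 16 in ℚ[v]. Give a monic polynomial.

Euclidean algorithm in ℚ[v]:
  v**3 − 3v**2 − 16v + 48 = (v**3 − 9v**2 + 24v − 16) + (6v**2 − 40v + 64)
  v**3 − 9v**2 + 24v − 16 = ((1/6)v − 7/18)(6v**2 − 40v + 64) + (−(20/9)v + 80/9)
  6v**2 − 40v + 64 = (−(27/10)v + 36/5)(−(20/9)v + 80/9) + (0)
Last nonzero remainder: −(20/9)v + 80/9. Dividing through by −20/9 gives the monic gcd v − 4.

v − 4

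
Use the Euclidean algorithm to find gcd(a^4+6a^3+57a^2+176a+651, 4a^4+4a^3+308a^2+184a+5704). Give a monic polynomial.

a^2+a+31

Repeated division with remainder:
  a^4+6a^3+57a^2+176a+651 = (1/4)(4a^4+4a^3+308a^2+184a+5704) + (5a^3-20a^2+130a-775)
  4a^4+4a^3+308a^2+184a+5704 = ((4/5)a+4)(5a^3-20a^2+130a-775) + (284a^2+284a+8804)
  5a^3-20a^2+130a-775 = ((5/284)a-25/284)(284a^2+284a+8804) + (0)
Last nonzero remainder: 284a^2+284a+8804. Dividing through by 284 gives the monic gcd a^2+a+31.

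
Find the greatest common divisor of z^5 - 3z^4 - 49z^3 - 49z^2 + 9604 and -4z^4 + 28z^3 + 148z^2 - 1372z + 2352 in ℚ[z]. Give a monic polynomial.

Repeated division with remainder:
  z^5 - 3z^4 - 49z^3 - 49z^2 + 9604 = (-(1/4)z - 1)(-4z^4 + 28z^3 + 148z^2 - 1372z + 2352) + (16z^3 - 244z^2 - 784z + 11956)
  -4z^4 + 28z^3 + 148z^2 - 1372z + 2352 = (-(1/4)z - 33/16)(16z^3 - 244z^2 - 784z + 11956) + (-(2205/4)z^2 + 108045/4)
  16z^3 - 244z^2 - 784z + 11956 = (-(64/2205)z + 976/2205)(-(2205/4)z^2 + 108045/4) + (0)
Last nonzero remainder: -(2205/4)z^2 + 108045/4. Dividing through by -2205/4 gives the monic gcd z^2 - 49.

z^2 - 49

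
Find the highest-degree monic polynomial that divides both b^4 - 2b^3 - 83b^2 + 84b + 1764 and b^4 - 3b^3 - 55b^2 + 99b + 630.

b^2 - b - 42

Euclidean algorithm in ℚ[b]:
  b^4 - 2b^3 - 83b^2 + 84b + 1764 = (b^4 - 3b^3 - 55b^2 + 99b + 630) + (b^3 - 28b^2 - 15b + 1134)
  b^4 - 3b^3 - 55b^2 + 99b + 630 = (b + 25)(b^3 - 28b^2 - 15b + 1134) + (660b^2 - 660b - 27720)
  b^3 - 28b^2 - 15b + 1134 = ((1/660)b - 9/220)(660b^2 - 660b - 27720) + (0)
Last nonzero remainder: 660b^2 - 660b - 27720. Dividing through by 660 gives the monic gcd b^2 - b - 42.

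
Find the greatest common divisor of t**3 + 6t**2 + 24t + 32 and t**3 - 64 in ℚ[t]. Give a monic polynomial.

t**2 + 4t + 16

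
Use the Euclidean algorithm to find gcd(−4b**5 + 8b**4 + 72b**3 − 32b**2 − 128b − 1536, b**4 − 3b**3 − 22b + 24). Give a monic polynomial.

Euclidean algorithm in ℚ[b]:
  −4b**5 + 8b**4 + 72b**3 − 32b**2 − 128b − 1536 = (−4b − 4)(b**4 − 3b**3 − 22b + 24) + (60b**3 − 120b**2 − 120b − 1440)
  b**4 − 3b**3 − 22b + 24 = ((1/60)b − 1/60)(60b**3 − 120b**2 − 120b − 1440) + (0)
Last nonzero remainder: 60b**3 − 120b**2 − 120b − 1440. Dividing through by 60 gives the monic gcd b**3 − 2b**2 − 2b − 24.

b**3 − 2b**2 − 2b − 24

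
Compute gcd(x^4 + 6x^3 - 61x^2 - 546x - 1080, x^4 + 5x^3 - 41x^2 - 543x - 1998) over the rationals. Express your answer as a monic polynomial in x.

x^2 - 3x - 54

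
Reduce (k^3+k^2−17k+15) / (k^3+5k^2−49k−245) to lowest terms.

(k^2−4k+3)/(k^2−49)

Euclidean algorithm in ℚ[k]:
  k^3+k^2−17k+15 = (k^3+5k^2−49k−245) + (−4k^2+32k+260)
  k^3+5k^2−49k−245 = (−(1/4)k−13/4)(−4k^2+32k+260) + (120k+600)
  −4k^2+32k+260 = (−(1/30)k+13/30)(120k+600) + (0)
Last nonzero remainder: 120k+600. Dividing through by 120 gives the monic gcd k+5.
Cancel k+5 from numerator and denominator to get the reduced form.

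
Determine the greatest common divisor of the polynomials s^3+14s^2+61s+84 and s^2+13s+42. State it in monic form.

s+7

Euclidean algorithm in ℚ[s]:
  s^3+14s^2+61s+84 = (s+1)(s^2+13s+42) + (6s+42)
  s^2+13s+42 = ((1/6)s+1)(6s+42) + (0)
Last nonzero remainder: 6s+42. Dividing through by 6 gives the monic gcd s+7.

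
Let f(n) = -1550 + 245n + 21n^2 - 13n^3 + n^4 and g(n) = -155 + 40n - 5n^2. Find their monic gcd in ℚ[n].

31 - 8n + n^2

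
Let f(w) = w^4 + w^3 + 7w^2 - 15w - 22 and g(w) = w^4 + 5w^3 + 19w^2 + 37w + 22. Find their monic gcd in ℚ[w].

w^3 + 3w^2 + 13w + 11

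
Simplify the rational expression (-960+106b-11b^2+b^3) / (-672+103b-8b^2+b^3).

Apply the Euclidean algorithm:
  b^3-11b^2+106b-960 = (b^3-8b^2+103b-672) + (-3b^2+3b-288)
  b^3-8b^2+103b-672 = (-(1/3)b+7/3)(-3b^2+3b-288) + (0)
Last nonzero remainder: -3b^2+3b-288. Dividing through by -3 gives the monic gcd b^2-b+96.
Cancel b^2-b+96 from numerator and denominator to get the reduced form.

(-10+b)/(-7+b)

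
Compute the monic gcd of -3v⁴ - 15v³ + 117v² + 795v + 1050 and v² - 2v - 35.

Repeated division with remainder:
  -3v⁴ - 15v³ + 117v² + 795v + 1050 = (-3v² - 21v - 30)(v² - 2v - 35) + (0)
The last nonzero remainder v² - 2v - 35 is already monic.

v² - 2v - 35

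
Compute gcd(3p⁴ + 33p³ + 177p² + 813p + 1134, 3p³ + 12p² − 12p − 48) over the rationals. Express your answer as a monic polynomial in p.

p + 2

Euclidean algorithm in ℚ[p]:
  3p⁴ + 33p³ + 177p² + 813p + 1134 = (p + 7)(3p³ + 12p² − 12p − 48) + (105p² + 945p + 1470)
  3p³ + 12p² − 12p − 48 = ((1/35)p − 1/7)(105p² + 945p + 1470) + (81p + 162)
  105p² + 945p + 1470 = ((35/27)p + 245/27)(81p + 162) + (0)
Last nonzero remainder: 81p + 162. Dividing through by 81 gives the monic gcd p + 2.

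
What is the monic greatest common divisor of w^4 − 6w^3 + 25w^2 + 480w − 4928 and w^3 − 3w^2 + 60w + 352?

w^2 − 7w + 88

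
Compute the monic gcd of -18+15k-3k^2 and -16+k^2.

1

Euclidean algorithm in ℚ[k]:
  -3k^2+15k-18 = (-3)(k^2-16) + (15k-66)
  k^2-16 = ((1/15)k+22/75)(15k-66) + (84/25)
  15k-66 = ((125/28)k-275/14)(84/25) + (0)
The last nonzero remainder is the constant 84/25, so the polynomials are coprime and gcd = 1.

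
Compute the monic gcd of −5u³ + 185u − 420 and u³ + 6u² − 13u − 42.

Apply the Euclidean algorithm:
  −5u³ + 185u − 420 = (−5)(u³ + 6u² − 13u − 42) + (30u² + 120u − 630)
  u³ + 6u² − 13u − 42 = ((1/30)u + 1/15)(30u² + 120u − 630) + (0)
Last nonzero remainder: 30u² + 120u − 630. Dividing through by 30 gives the monic gcd u² + 4u − 21.

u² + 4u − 21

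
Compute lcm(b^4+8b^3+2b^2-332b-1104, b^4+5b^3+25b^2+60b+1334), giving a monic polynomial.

b^6+3b^5-9b^4-110b^3+614b^2-4108b-32016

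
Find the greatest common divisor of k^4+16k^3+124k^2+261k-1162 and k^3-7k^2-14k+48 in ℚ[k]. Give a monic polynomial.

By polynomial division,
  k^4+16k^3+124k^2+261k-1162 = (k+23)(k^3-7k^2-14k+48) + (299k^2+535k-2266)
  k^3-7k^2-14k+48 = ((1/299)k-2628/89401)(299k^2+535k-2266) + ((831900/89401)k-1663800/89401)
  299k^2+535k-2266 = ((26730899/831900)k+101291333/831900)((831900/89401)k-1663800/89401) + (0)
Last nonzero remainder: (831900/89401)k-1663800/89401. Dividing through by 831900/89401 gives the monic gcd k-2.

k-2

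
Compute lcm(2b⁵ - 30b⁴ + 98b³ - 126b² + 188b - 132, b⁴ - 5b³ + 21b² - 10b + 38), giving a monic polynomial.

Repeated division with remainder:
  2b⁵ - 30b⁴ + 98b³ - 126b² + 188b - 132 = (2b - 20)(b⁴ - 5b³ + 21b² - 10b + 38) + (-44b³ + 314b² - 88b + 628)
  b⁴ - 5b³ + 21b² - 10b + 38 = (-(1/44)b - 47/968)(-44b³ + 314b² - 88b + 628) + ((16575/484)b² + 16575/242)
  -44b³ + 314b² - 88b + 628 = (-(21296/16575)b + 151976/16575)((16575/484)b² + 16575/242) + (0)
Last nonzero remainder: (16575/484)b² + 16575/242. Dividing through by 16575/484 gives the monic gcd b² + 2.
Then lcm(f, g) = f·g / gcd(f, g); expanding and making the result monic gives the answer.

b⁷ - 20b⁶ + 143b⁵ - 593b⁴ + 1340b³ - 1733b² + 2116b - 1254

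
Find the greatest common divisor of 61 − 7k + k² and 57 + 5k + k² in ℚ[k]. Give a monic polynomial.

1

By polynomial division,
  k² − 7k + 61 = (k² + 5k + 57) + (−12k + 4)
  k² + 5k + 57 = (−(1/12)k − 4/9)(−12k + 4) + (529/9)
  −12k + 4 = (−(108/529)k + 36/529)(529/9) + (0)
The last nonzero remainder is the constant 529/9, so the polynomials are coprime and gcd = 1.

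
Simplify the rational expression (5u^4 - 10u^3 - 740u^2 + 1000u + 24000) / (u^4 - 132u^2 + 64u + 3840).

Repeated division with remainder:
  5u^4 - 10u^3 - 740u^2 + 1000u + 24000 = (5)(u^4 - 132u^2 + 64u + 3840) + (-10u^3 - 80u^2 + 680u + 4800)
  u^4 - 132u^2 + 64u + 3840 = (-(1/10)u + 4/5)(-10u^3 - 80u^2 + 680u + 4800) + (0)
Last nonzero remainder: -10u^3 - 80u^2 + 680u + 4800. Dividing through by -10 gives the monic gcd u^3 + 8u^2 - 68u - 480.
Cancel u^3 + 8u^2 - 68u - 480 from numerator and denominator to get the reduced form.

(5u - 50)/(u - 8)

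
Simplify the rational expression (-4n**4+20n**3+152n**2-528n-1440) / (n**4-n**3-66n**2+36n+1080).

(-4n-8)/(n+6)

By polynomial division,
  -4n**4+20n**3+152n**2-528n-1440 = (-4)(n**4-n**3-66n**2+36n+1080) + (16n**3-112n**2-384n+2880)
  n**4-n**3-66n**2+36n+1080 = ((1/16)n+3/8)(16n**3-112n**2-384n+2880) + (0)
Last nonzero remainder: 16n**3-112n**2-384n+2880. Dividing through by 16 gives the monic gcd n**3-7n**2-24n+180.
Cancel n**3-7n**2-24n+180 from numerator and denominator to get the reduced form.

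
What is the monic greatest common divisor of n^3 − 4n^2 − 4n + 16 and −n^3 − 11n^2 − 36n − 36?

n + 2

By polynomial division,
  n^3 − 4n^2 − 4n + 16 = (−1)(−n^3 − 11n^2 − 36n − 36) + (−15n^2 − 40n − 20)
  −n^3 − 11n^2 − 36n − 36 = ((1/15)n + 5/9)(−15n^2 − 40n − 20) + (−(112/9)n − 224/9)
  −15n^2 − 40n − 20 = ((135/112)n + 45/56)(−(112/9)n − 224/9) + (0)
Last nonzero remainder: −(112/9)n − 224/9. Dividing through by −112/9 gives the monic gcd n + 2.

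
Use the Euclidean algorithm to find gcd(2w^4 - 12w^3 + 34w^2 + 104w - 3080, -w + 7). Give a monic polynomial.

w - 7

By polynomial division,
  2w^4 - 12w^3 + 34w^2 + 104w - 3080 = (-2w^3 - 2w^2 - 48w - 440)(-w + 7) + (0)
Last nonzero remainder: -w + 7. Dividing through by -1 gives the monic gcd w - 7.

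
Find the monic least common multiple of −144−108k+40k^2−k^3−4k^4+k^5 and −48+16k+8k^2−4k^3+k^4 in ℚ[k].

576+432k−304k^2−104k^3+56k^4−5k^5−4k^6+k^7

Repeated division with remainder:
  k^5−4k^4−k^3+40k^2−108k−144 = (k)(k^4−4k^3+8k^2+16k−48) + (−9k^3+24k^2−60k−144)
  k^4−4k^3+8k^2+16k−48 = (−(1/9)k+4/27)(−9k^3+24k^2−60k−144) + (−(20/9)k^2+(80/9)k−80/3)
  −9k^3+24k^2−60k−144 = ((81/20)k+27/5)(−(20/9)k^2+(80/9)k−80/3) + (0)
Last nonzero remainder: −(20/9)k^2+(80/9)k−80/3. Dividing through by −20/9 gives the monic gcd k^2−4k+12.
Then lcm(f, g) = f·g / gcd(f, g); expanding and making the result monic gives the answer.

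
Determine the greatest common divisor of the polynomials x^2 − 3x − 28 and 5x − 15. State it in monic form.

1

Repeated division with remainder:
  x^2 − 3x − 28 = ((1/5)x)(5x − 15) + (−28)
  5x − 15 = (−(5/28)x + 15/28)(−28) + (0)
The last nonzero remainder is the constant −28, so the polynomials are coprime and gcd = 1.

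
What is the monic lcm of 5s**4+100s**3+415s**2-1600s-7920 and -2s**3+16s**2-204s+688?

By polynomial division,
  5s**4+100s**3+415s**2-1600s-7920 = (-(5/2)s-70)(-2s**3+16s**2-204s+688) + (1025s**2-14160s+40240)
  -2s**3+16s**2-204s+688 = (-(2/1025)s-2384/210125)(1025s**2-14160s+40240) + (-(12024908/42025)s+48099632/42025)
  1025s**2-14160s+40240 = (-(43075625/12024908)s+105692875/3006227)(-(12024908/42025)s+48099632/42025) + (0)
Last nonzero remainder: -(12024908/42025)s+48099632/42025. Dividing through by -12024908/42025 gives the monic gcd s-4.
Then lcm(f, g) = f·g / gcd(f, g); expanding and making the result monic gives the answer.

s**6+16s**5+89s**4+1068s**3+6834s**2-21184s-136224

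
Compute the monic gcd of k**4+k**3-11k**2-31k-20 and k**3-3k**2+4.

k+1

Apply the Euclidean algorithm:
  k**4+k**3-11k**2-31k-20 = (k+4)(k**3-3k**2+4) + (k**2-35k-36)
  k**3-3k**2+4 = (k+32)(k**2-35k-36) + (1156k+1156)
  k**2-35k-36 = ((1/1156)k-9/289)(1156k+1156) + (0)
Last nonzero remainder: 1156k+1156. Dividing through by 1156 gives the monic gcd k+1.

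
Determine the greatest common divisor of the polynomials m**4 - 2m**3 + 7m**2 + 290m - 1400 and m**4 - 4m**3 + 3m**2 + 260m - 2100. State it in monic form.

Repeated division with remainder:
  m**4 - 2m**3 + 7m**2 + 290m - 1400 = (m**4 - 4m**3 + 3m**2 + 260m - 2100) + (2m**3 + 4m**2 + 30m + 700)
  m**4 - 4m**3 + 3m**2 + 260m - 2100 = ((1/2)m - 3)(2m**3 + 4m**2 + 30m + 700) + (0)
Last nonzero remainder: 2m**3 + 4m**2 + 30m + 700. Dividing through by 2 gives the monic gcd m**3 + 2m**2 + 15m + 350.

m**3 + 2m**2 + 15m + 350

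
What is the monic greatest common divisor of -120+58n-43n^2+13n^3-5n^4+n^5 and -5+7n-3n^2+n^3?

By polynomial division,
  n^5-5n^4+13n^3-43n^2+58n-120 = (n^2-2n)(n^3-3n^2+7n-5) + (-24n^2+48n-120)
  n^3-3n^2+7n-5 = (-(1/24)n+1/24)(-24n^2+48n-120) + (0)
Last nonzero remainder: -24n^2+48n-120. Dividing through by -24 gives the monic gcd n^2-2n+5.

5-2n+n^2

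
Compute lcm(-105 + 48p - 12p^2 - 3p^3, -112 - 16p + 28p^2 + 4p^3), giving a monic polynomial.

Repeated division with remainder:
  -3p^3 - 12p^2 + 48p - 105 = (-3/4)(4p^3 + 28p^2 - 16p - 112) + (9p^2 + 36p - 189)
  4p^3 + 28p^2 - 16p - 112 = ((4/9)p + 4/3)(9p^2 + 36p - 189) + (20p + 140)
  9p^2 + 36p - 189 = ((9/20)p - 27/20)(20p + 140) + (0)
Last nonzero remainder: 20p + 140. Dividing through by 20 gives the monic gcd p + 7.
Then lcm(f, g) = f·g / gcd(f, g); expanding and making the result monic gives the answer.

-140 + 64p + 19p^2 - 20p^3 + 4p^4 + p^5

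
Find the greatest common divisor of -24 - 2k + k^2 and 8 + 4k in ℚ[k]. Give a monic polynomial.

1

Repeated division with remainder:
  k^2 - 2k - 24 = ((1/4)k - 1)(4k + 8) + (-16)
  4k + 8 = (-(1/4)k - 1/2)(-16) + (0)
The last nonzero remainder is the constant -16, so the polynomials are coprime and gcd = 1.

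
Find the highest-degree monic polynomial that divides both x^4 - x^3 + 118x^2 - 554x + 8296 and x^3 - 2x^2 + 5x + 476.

x^2 - 9x + 68

Repeated division with remainder:
  x^4 - x^3 + 118x^2 - 554x + 8296 = (x + 1)(x^3 - 2x^2 + 5x + 476) + (115x^2 - 1035x + 7820)
  x^3 - 2x^2 + 5x + 476 = ((1/115)x + 7/115)(115x^2 - 1035x + 7820) + (0)
Last nonzero remainder: 115x^2 - 1035x + 7820. Dividing through by 115 gives the monic gcd x^2 - 9x + 68.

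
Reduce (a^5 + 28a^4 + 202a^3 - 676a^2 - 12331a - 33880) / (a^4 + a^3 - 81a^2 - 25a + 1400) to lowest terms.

Repeated division with remainder:
  a^5 + 28a^4 + 202a^3 - 676a^2 - 12331a - 33880 = (a + 27)(a^4 + a^3 - 81a^2 - 25a + 1400) + (256a^3 + 1536a^2 - 13056a - 71680)
  a^4 + a^3 - 81a^2 - 25a + 1400 = ((1/256)a - 5/256)(256a^3 + 1536a^2 - 13056a - 71680) + (0)
Last nonzero remainder: 256a^3 + 1536a^2 - 13056a - 71680. Dividing through by 256 gives the monic gcd a^3 + 6a^2 - 51a - 280.
Cancel a^3 + 6a^2 - 51a - 280 from numerator and denominator to get the reduced form.

(a^2 + 22a + 121)/(a - 5)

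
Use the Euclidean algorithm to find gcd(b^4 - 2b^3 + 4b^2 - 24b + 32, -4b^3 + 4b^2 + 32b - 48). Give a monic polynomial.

b^2 - 4b + 4

Euclidean algorithm in ℚ[b]:
  b^4 - 2b^3 + 4b^2 - 24b + 32 = (-(1/4)b + 1/4)(-4b^3 + 4b^2 + 32b - 48) + (11b^2 - 44b + 44)
  -4b^3 + 4b^2 + 32b - 48 = (-(4/11)b - 12/11)(11b^2 - 44b + 44) + (0)
Last nonzero remainder: 11b^2 - 44b + 44. Dividing through by 11 gives the monic gcd b^2 - 4b + 4.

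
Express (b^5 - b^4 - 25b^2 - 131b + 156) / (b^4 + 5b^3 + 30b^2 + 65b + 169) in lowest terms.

Apply the Euclidean algorithm:
  b^5 - b^4 - 25b^2 - 131b + 156 = (b - 6)(b^4 + 5b^3 + 30b^2 + 65b + 169) + (90b^2 + 90b + 1170)
  b^4 + 5b^3 + 30b^2 + 65b + 169 = ((1/90)b^2 + (2/45)b + 13/90)(90b^2 + 90b + 1170) + (0)
Last nonzero remainder: 90b^2 + 90b + 1170. Dividing through by 90 gives the monic gcd b^2 + b + 13.
Cancel b^2 + b + 13 from numerator and denominator to get the reduced form.

(b^3 - 2b^2 - 11b + 12)/(b^2 + 4b + 13)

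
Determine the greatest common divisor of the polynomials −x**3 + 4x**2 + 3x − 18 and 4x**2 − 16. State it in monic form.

x + 2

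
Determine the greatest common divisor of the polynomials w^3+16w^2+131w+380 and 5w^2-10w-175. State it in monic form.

Apply the Euclidean algorithm:
  w^3+16w^2+131w+380 = ((1/5)w+18/5)(5w^2-10w-175) + (202w+1010)
  5w^2-10w-175 = ((5/202)w-35/202)(202w+1010) + (0)
Last nonzero remainder: 202w+1010. Dividing through by 202 gives the monic gcd w+5.

w+5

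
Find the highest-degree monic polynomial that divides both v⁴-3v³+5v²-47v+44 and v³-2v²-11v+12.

v²-5v+4

Apply the Euclidean algorithm:
  v⁴-3v³+5v²-47v+44 = (v-1)(v³-2v²-11v+12) + (14v²-70v+56)
  v³-2v²-11v+12 = ((1/14)v+3/14)(14v²-70v+56) + (0)
Last nonzero remainder: 14v²-70v+56. Dividing through by 14 gives the monic gcd v²-5v+4.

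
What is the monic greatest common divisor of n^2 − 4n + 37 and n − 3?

Apply the Euclidean algorithm:
  n^2 − 4n + 37 = (n − 1)(n − 3) + (34)
  n − 3 = ((1/34)n − 3/34)(34) + (0)
The last nonzero remainder is the constant 34, so the polynomials are coprime and gcd = 1.

1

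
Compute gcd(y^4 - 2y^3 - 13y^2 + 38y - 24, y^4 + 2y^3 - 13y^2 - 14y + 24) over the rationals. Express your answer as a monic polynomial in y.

y^3 - 13y + 12

Euclidean algorithm in ℚ[y]:
  y^4 - 2y^3 - 13y^2 + 38y - 24 = (y^4 + 2y^3 - 13y^2 - 14y + 24) + (-4y^3 + 52y - 48)
  y^4 + 2y^3 - 13y^2 - 14y + 24 = (-(1/4)y - 1/2)(-4y^3 + 52y - 48) + (0)
Last nonzero remainder: -4y^3 + 52y - 48. Dividing through by -4 gives the monic gcd y^3 - 13y + 12.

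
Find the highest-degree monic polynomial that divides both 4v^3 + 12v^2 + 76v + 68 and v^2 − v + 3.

1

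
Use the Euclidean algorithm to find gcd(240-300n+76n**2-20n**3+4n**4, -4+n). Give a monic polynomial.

-4+n

Apply the Euclidean algorithm:
  4n**4-20n**3+76n**2-300n+240 = (4n**3-4n**2+60n-60)(n-4) + (0)
The last nonzero remainder n-4 is already monic.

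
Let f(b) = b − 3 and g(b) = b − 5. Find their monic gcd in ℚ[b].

Repeated division with remainder:
  b − 3 = (b − 5) + (2)
  b − 5 = ((1/2)b − 5/2)(2) + (0)
The last nonzero remainder is the constant 2, so the polynomials are coprime and gcd = 1.

1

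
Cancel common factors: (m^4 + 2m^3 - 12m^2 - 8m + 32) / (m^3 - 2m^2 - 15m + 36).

Euclidean algorithm in ℚ[m]:
  m^4 + 2m^3 - 12m^2 - 8m + 32 = (m + 4)(m^3 - 2m^2 - 15m + 36) + (11m^2 + 16m - 112)
  m^3 - 2m^2 - 15m + 36 = ((1/11)m - 38/121)(11m^2 + 16m - 112) + ((25/121)m + 100/121)
  11m^2 + 16m - 112 = ((1331/25)m - 3388/25)((25/121)m + 100/121) + (0)
Last nonzero remainder: (25/121)m + 100/121. Dividing through by 25/121 gives the monic gcd m + 4.
Cancel m + 4 from numerator and denominator to get the reduced form.

(m^3 - 2m^2 - 4m + 8)/(m^2 - 6m + 9)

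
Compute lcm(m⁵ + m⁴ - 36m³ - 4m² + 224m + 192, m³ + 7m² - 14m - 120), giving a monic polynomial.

m⁶ + 6m⁵ - 31m⁴ - 184m³ + 204m² + 1312m + 960

Euclidean algorithm in ℚ[m]:
  m⁵ + m⁴ - 36m³ - 4m² + 224m + 192 = (m² - 6m + 20)(m³ + 7m² - 14m - 120) + (-108m² - 216m + 2592)
  m³ + 7m² - 14m - 120 = (-(1/108)m - 5/108)(-108m² - 216m + 2592) + (0)
Last nonzero remainder: -108m² - 216m + 2592. Dividing through by -108 gives the monic gcd m² + 2m - 24.
Then lcm(f, g) = f·g / gcd(f, g); expanding and making the result monic gives the answer.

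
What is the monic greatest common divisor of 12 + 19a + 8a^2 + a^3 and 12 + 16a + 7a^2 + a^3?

Apply the Euclidean algorithm:
  a^3 + 8a^2 + 19a + 12 = (a^3 + 7a^2 + 16a + 12) + (a^2 + 3a)
  a^3 + 7a^2 + 16a + 12 = (a + 4)(a^2 + 3a) + (4a + 12)
  a^2 + 3a = ((1/4)a)(4a + 12) + (0)
Last nonzero remainder: 4a + 12. Dividing through by 4 gives the monic gcd a + 3.

3 + a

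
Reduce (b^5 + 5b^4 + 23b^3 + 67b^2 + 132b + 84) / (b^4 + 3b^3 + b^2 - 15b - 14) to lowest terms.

(b^2 + 12)/(b - 2)

Apply the Euclidean algorithm:
  b^5 + 5b^4 + 23b^3 + 67b^2 + 132b + 84 = (b + 2)(b^4 + 3b^3 + b^2 - 15b - 14) + (16b^3 + 80b^2 + 176b + 112)
  b^4 + 3b^3 + b^2 - 15b - 14 = ((1/16)b - 1/8)(16b^3 + 80b^2 + 176b + 112) + (0)
Last nonzero remainder: 16b^3 + 80b^2 + 176b + 112. Dividing through by 16 gives the monic gcd b^3 + 5b^2 + 11b + 7.
Cancel b^3 + 5b^2 + 11b + 7 from numerator and denominator to get the reduced form.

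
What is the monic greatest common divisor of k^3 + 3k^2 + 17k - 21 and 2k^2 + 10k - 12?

k - 1

Apply the Euclidean algorithm:
  k^3 + 3k^2 + 17k - 21 = ((1/2)k - 1)(2k^2 + 10k - 12) + (33k - 33)
  2k^2 + 10k - 12 = ((2/33)k + 4/11)(33k - 33) + (0)
Last nonzero remainder: 33k - 33. Dividing through by 33 gives the monic gcd k - 1.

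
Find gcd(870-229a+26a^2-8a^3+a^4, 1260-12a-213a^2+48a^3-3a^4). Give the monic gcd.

30-11a+a^2

Apply the Euclidean algorithm:
  a^4-8a^3+26a^2-229a+870 = (-1/3)(-3a^4+48a^3-213a^2-12a+1260) + (8a^3-45a^2-233a+1290)
  -3a^4+48a^3-213a^2-12a+1260 = (-(3/8)a+249/64)(8a^3-45a^2-233a+1290) + (-(8019/64)a^2+(88209/64)a-120285/32)
  8a^3-45a^2-233a+1290 = (-(512/8019)a-2752/8019)(-(8019/64)a^2+(88209/64)a-120285/32) + (0)
Last nonzero remainder: -(8019/64)a^2+(88209/64)a-120285/32. Dividing through by -8019/64 gives the monic gcd a^2-11a+30.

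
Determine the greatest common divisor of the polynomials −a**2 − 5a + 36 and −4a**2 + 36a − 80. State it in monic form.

a − 4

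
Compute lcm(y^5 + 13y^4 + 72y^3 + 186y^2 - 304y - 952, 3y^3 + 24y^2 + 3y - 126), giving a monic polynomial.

Repeated division with remainder:
  y^5 + 13y^4 + 72y^3 + 186y^2 - 304y - 952 = ((1/3)y^2 + (5/3)y + 31/3)(3y^3 + 24y^2 + 3y - 126) + (-25y^2 - 125y + 350)
  3y^3 + 24y^2 + 3y - 126 = (-(3/25)y - 9/25)(-25y^2 - 125y + 350) + (0)
Last nonzero remainder: -25y^2 - 125y + 350. Dividing through by -25 gives the monic gcd y^2 + 5y - 14.
Then lcm(f, g) = f·g / gcd(f, g); expanding and making the result monic gives the answer.

y^6 + 16y^5 + 111y^4 + 402y^3 + 254y^2 - 1864y - 2856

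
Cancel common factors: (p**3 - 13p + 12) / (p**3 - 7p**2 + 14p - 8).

By polynomial division,
  p**3 - 13p + 12 = (p**3 - 7p**2 + 14p - 8) + (7p**2 - 27p + 20)
  p**3 - 7p**2 + 14p - 8 = ((1/7)p - 22/49)(7p**2 - 27p + 20) + (-(48/49)p + 48/49)
  7p**2 - 27p + 20 = (-(343/48)p + 245/12)(-(48/49)p + 48/49) + (0)
Last nonzero remainder: -(48/49)p + 48/49. Dividing through by -48/49 gives the monic gcd p - 1.
Cancel p - 1 from numerator and denominator to get the reduced form.

(p**2 + p - 12)/(p**2 - 6p + 8)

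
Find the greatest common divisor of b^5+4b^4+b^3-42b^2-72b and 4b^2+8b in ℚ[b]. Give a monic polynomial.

By polynomial division,
  b^5+4b^4+b^3-42b^2-72b = ((1/4)b^3+(1/2)b^2-(3/4)b-9)(4b^2+8b) + (0)
Last nonzero remainder: 4b^2+8b. Dividing through by 4 gives the monic gcd b^2+2b.

b^2+2b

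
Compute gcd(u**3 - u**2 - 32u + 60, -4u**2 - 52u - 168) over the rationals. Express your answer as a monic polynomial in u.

Euclidean algorithm in ℚ[u]:
  u**3 - u**2 - 32u + 60 = (-(1/4)u + 7/2)(-4u**2 - 52u - 168) + (108u + 648)
  -4u**2 - 52u - 168 = (-(1/27)u - 7/27)(108u + 648) + (0)
Last nonzero remainder: 108u + 648. Dividing through by 108 gives the monic gcd u + 6.

u + 6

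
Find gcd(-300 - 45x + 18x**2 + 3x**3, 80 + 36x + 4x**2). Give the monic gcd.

By polynomial division,
  3x**3 + 18x**2 - 45x - 300 = ((3/4)x - 9/4)(4x**2 + 36x + 80) + (-24x - 120)
  4x**2 + 36x + 80 = (-(1/6)x - 2/3)(-24x - 120) + (0)
Last nonzero remainder: -24x - 120. Dividing through by -24 gives the monic gcd x + 5.

5 + x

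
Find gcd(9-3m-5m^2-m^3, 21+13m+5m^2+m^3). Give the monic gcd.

By polynomial division,
  -m^3-5m^2-3m+9 = (-1)(m^3+5m^2+13m+21) + (10m+30)
  m^3+5m^2+13m+21 = ((1/10)m^2+(1/5)m+7/10)(10m+30) + (0)
Last nonzero remainder: 10m+30. Dividing through by 10 gives the monic gcd m+3.

3+m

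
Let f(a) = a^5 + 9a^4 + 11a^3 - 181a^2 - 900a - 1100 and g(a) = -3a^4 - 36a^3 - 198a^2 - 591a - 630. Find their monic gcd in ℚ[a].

Euclidean algorithm in ℚ[a]:
  a^5 + 9a^4 + 11a^3 - 181a^2 - 900a - 1100 = (-(1/3)a + 1)(-3a^4 - 36a^3 - 198a^2 - 591a - 630) + (-19a^3 - 180a^2 - 519a - 470)
  -3a^4 - 36a^3 - 198a^2 - 591a - 630 = ((3/19)a + 144/361)(-19a^3 - 180a^2 - 519a - 470) + (-(15975/361)a^2 - (111825/361)a - 159750/361)
  -19a^3 - 180a^2 - 519a - 470 = ((6859/15975)a + 16967/15975)(-(15975/361)a^2 - (111825/361)a - 159750/361) + (0)
Last nonzero remainder: -(15975/361)a^2 - (111825/361)a - 159750/361. Dividing through by -15975/361 gives the monic gcd a^2 + 7a + 10.

a^2 + 7a + 10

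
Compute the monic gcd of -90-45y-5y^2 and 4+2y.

1

By polynomial division,
  -5y^2-45y-90 = (-(5/2)y-35/2)(2y+4) + (-20)
  2y+4 = (-(1/10)y-1/5)(-20) + (0)
The last nonzero remainder is the constant -20, so the polynomials are coprime and gcd = 1.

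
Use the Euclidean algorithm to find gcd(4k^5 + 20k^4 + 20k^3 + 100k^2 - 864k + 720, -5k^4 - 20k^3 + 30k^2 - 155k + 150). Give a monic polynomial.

Repeated division with remainder:
  4k^5 + 20k^4 + 20k^3 + 100k^2 - 864k + 720 = (-(4/5)k - 4/5)(-5k^4 - 20k^3 + 30k^2 - 155k + 150) + (28k^3 - 868k + 840)
  -5k^4 - 20k^3 + 30k^2 - 155k + 150 = (-(5/28)k - 5/7)(28k^3 - 868k + 840) + (-125k^2 - 625k + 750)
  28k^3 - 868k + 840 = (-(28/125)k + 28/25)(-125k^2 - 625k + 750) + (0)
Last nonzero remainder: -125k^2 - 625k + 750. Dividing through by -125 gives the monic gcd k^2 + 5k - 6.

k^2 + 5k - 6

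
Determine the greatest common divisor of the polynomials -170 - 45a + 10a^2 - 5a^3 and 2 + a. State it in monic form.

2 + a

By polynomial division,
  -5a^3 + 10a^2 - 45a - 170 = (-5a^2 + 20a - 85)(a + 2) + (0)
The last nonzero remainder a + 2 is already monic.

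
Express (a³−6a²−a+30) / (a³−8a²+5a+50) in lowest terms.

Euclidean algorithm in ℚ[a]:
  a³−6a²−a+30 = (a³−8a²+5a+50) + (2a²−6a−20)
  a³−8a²+5a+50 = ((1/2)a−5/2)(2a²−6a−20) + (0)
Last nonzero remainder: 2a²−6a−20. Dividing through by 2 gives the monic gcd a²−3a−10.
Cancel a²−3a−10 from numerator and denominator to get the reduced form.

(a−3)/(a−5)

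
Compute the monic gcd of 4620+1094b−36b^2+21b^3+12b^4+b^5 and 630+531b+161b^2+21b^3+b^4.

Repeated division with remainder:
  b^5+12b^4+21b^3−36b^2+1094b+4620 = (b−9)(b^4+21b^3+161b^2+531b+630) + (49b^3+882b^2+5243b+10290)
  b^4+21b^3+161b^2+531b+630 = ((1/49)b+3/49)(49b^3+882b^2+5243b+10290) + (0)
Last nonzero remainder: 49b^3+882b^2+5243b+10290. Dividing through by 49 gives the monic gcd b^3+18b^2+107b+210.

210+107b+18b^2+b^3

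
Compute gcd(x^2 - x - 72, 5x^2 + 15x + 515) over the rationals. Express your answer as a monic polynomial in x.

By polynomial division,
  x^2 - x - 72 = (1/5)(5x^2 + 15x + 515) + (-4x - 175)
  5x^2 + 15x + 515 = (-(5/4)x + 815/16)(-4x - 175) + (150865/16)
  -4x - 175 = (-(64/150865)x - 560/30173)(150865/16) + (0)
The last nonzero remainder is the constant 150865/16, so the polynomials are coprime and gcd = 1.

1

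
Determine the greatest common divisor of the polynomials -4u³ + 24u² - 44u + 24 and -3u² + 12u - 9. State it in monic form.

u² - 4u + 3

Euclidean algorithm in ℚ[u]:
  -4u³ + 24u² - 44u + 24 = ((4/3)u - 8/3)(-3u² + 12u - 9) + (0)
Last nonzero remainder: -3u² + 12u - 9. Dividing through by -3 gives the monic gcd u² - 4u + 3.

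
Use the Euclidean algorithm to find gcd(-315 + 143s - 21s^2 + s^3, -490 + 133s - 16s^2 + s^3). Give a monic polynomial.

-7 + s

Euclidean algorithm in ℚ[s]:
  s^3 - 21s^2 + 143s - 315 = (s^3 - 16s^2 + 133s - 490) + (-5s^2 + 10s + 175)
  s^3 - 16s^2 + 133s - 490 = (-(1/5)s + 14/5)(-5s^2 + 10s + 175) + (140s - 980)
  -5s^2 + 10s + 175 = (-(1/28)s - 5/28)(140s - 980) + (0)
Last nonzero remainder: 140s - 980. Dividing through by 140 gives the monic gcd s - 7.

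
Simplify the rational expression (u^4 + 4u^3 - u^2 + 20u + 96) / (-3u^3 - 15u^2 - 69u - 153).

(-u^3 - u^2 + 4u - 32)/(3u^2 + 6u + 51)

Repeated division with remainder:
  u^4 + 4u^3 - u^2 + 20u + 96 = (-(1/3)u + 1/3)(-3u^3 - 15u^2 - 69u - 153) + (-19u^2 - 8u + 147)
  -3u^3 - 15u^2 - 69u - 153 = ((3/19)u + 261/361)(-19u^2 - 8u + 147) + (-(31200/361)u - 93600/361)
  -19u^2 - 8u + 147 = ((6859/31200)u - 17689/31200)(-(31200/361)u - 93600/361) + (0)
Last nonzero remainder: -(31200/361)u - 93600/361. Dividing through by -31200/361 gives the monic gcd u + 3.
Cancel u + 3 from numerator and denominator to get the reduced form.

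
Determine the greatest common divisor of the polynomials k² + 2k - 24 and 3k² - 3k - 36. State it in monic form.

k - 4

Apply the Euclidean algorithm:
  k² + 2k - 24 = (1/3)(3k² - 3k - 36) + (3k - 12)
  3k² - 3k - 36 = (k + 3)(3k - 12) + (0)
Last nonzero remainder: 3k - 12. Dividing through by 3 gives the monic gcd k - 4.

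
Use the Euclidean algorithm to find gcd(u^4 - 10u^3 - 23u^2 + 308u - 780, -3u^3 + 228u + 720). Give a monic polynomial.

u^2 - 4u - 60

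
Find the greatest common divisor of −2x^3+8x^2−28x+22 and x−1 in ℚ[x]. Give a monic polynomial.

x−1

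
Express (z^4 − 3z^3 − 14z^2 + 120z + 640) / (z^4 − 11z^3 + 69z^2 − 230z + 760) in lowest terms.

Apply the Euclidean algorithm:
  z^4 − 3z^3 − 14z^2 + 120z + 640 = (z^4 − 11z^3 + 69z^2 − 230z + 760) + (8z^3 − 83z^2 + 350z − 120)
  z^4 − 11z^3 + 69z^2 − 230z + 760 = ((1/8)z − 5/64)(8z^3 − 83z^2 + 350z − 120) + ((1201/64)z^2 − (6005/32)z + 6005/8)
  8z^3 − 83z^2 + 350z − 120 = ((512/1201)z − 192/1201)((1201/64)z^2 − (6005/32)z + 6005/8) + (0)
Last nonzero remainder: (1201/64)z^2 − (6005/32)z + 6005/8. Dividing through by 1201/64 gives the monic gcd z^2 − 10z + 40.
Cancel z^2 − 10z + 40 from numerator and denominator to get the reduced form.

(z^2 + 7z + 16)/(z^2 − z + 19)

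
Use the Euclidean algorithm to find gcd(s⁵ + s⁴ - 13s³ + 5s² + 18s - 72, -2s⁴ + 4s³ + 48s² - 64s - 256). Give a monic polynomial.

Repeated division with remainder:
  s⁵ + s⁴ - 13s³ + 5s² + 18s - 72 = (-(1/2)s - 3/2)(-2s⁴ + 4s³ + 48s² - 64s - 256) + (17s³ + 45s² - 206s - 456)
  -2s⁴ + 4s³ + 48s² - 64s - 256 = (-(2/17)s + 158/289)(17s³ + 45s² - 206s - 456) + (-(242/289)s² - (1452/289)s - 1936/289)
  17s³ + 45s² - 206s - 456 = (-(4913/242)s + 16473/242)(-(242/289)s² - (1452/289)s - 1936/289) + (0)
Last nonzero remainder: -(242/289)s² - (1452/289)s - 1936/289. Dividing through by -242/289 gives the monic gcd s² + 6s + 8.

s² + 6s + 8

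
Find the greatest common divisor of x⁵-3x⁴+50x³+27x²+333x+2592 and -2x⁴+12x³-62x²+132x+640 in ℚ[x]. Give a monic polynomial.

x²-3x+32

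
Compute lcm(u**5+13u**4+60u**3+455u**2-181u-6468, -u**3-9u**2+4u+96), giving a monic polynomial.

Euclidean algorithm in ℚ[u]:
  u**5+13u**4+60u**3+455u**2-181u-6468 = (-u**2-4u-28)(-u**3-9u**2+4u+96) + (315u**2+315u-3780)
  -u**3-9u**2+4u+96 = (-(1/315)u-8/315)(315u**2+315u-3780) + (0)
Last nonzero remainder: 315u**2+315u-3780. Dividing through by 315 gives the monic gcd u**2+u-12.
Then lcm(f, g) = f·g / gcd(f, g); expanding and making the result monic gives the answer.

u**6+21u**5+164u**4+935u**3+3459u**2-7916u-51744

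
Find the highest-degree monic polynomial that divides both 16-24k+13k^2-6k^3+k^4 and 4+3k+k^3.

4-k+k^2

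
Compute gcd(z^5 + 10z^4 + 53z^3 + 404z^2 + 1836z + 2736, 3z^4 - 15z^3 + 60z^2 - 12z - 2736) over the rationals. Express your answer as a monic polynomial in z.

Repeated division with remainder:
  z^5 + 10z^4 + 53z^3 + 404z^2 + 1836z + 2736 = ((1/3)z + 5)(3z^4 - 15z^3 + 60z^2 - 12z - 2736) + (108z^3 + 108z^2 + 2808z + 16416)
  3z^4 - 15z^3 + 60z^2 - 12z - 2736 = ((1/36)z - 1/6)(108z^3 + 108z^2 + 2808z + 16416) + (0)
Last nonzero remainder: 108z^3 + 108z^2 + 2808z + 16416. Dividing through by 108 gives the monic gcd z^3 + z^2 + 26z + 152.

z^3 + z^2 + 26z + 152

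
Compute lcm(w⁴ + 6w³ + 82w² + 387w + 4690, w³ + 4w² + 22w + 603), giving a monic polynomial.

Apply the Euclidean algorithm:
  w⁴ + 6w³ + 82w² + 387w + 4690 = (w + 2)(w³ + 4w² + 22w + 603) + (52w² - 260w + 3484)
  w³ + 4w² + 22w + 603 = ((1/52)w + 9/52)(52w² - 260w + 3484) + (0)
Last nonzero remainder: 52w² - 260w + 3484. Dividing through by 52 gives the monic gcd w² - 5w + 67.
Then lcm(f, g) = f·g / gcd(f, g); expanding and making the result monic gives the answer.

w⁵ + 15w⁴ + 136w³ + 1125w² + 8173w + 42210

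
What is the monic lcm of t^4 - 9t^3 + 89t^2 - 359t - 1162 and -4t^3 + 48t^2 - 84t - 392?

t^5 - 16t^4 + 152t^3 - 982t^2 + 1351t + 8134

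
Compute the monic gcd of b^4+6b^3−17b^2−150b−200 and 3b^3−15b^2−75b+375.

b^2−25

Repeated division with remainder:
  b^4+6b^3−17b^2−150b−200 = ((1/3)b+11/3)(3b^3−15b^2−75b+375) + (63b^2−1575)
  3b^3−15b^2−75b+375 = ((1/21)b−5/21)(63b^2−1575) + (0)
Last nonzero remainder: 63b^2−1575. Dividing through by 63 gives the monic gcd b^2−25.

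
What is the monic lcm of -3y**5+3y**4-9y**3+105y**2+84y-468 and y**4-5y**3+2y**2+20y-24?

By polynomial division,
  -3y**5+3y**4-9y**3+105y**2+84y-468 = (-3y-12)(y**4-5y**3+2y**2+20y-24) + (-63y**3+189y**2+252y-756)
  y**4-5y**3+2y**2+20y-24 = (-(1/63)y+2/63)(-63y**3+189y**2+252y-756) + (0)
Last nonzero remainder: -63y**3+189y**2+252y-756. Dividing through by -63 gives the monic gcd y**3-3y**2-4y+12.
Then lcm(f, g) = f·g / gcd(f, g); expanding and making the result monic gives the answer.

y**6-3y**5+5y**4-41y**3+42y**2+212y-312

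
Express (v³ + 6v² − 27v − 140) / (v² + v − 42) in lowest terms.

Euclidean algorithm in ℚ[v]:
  v³ + 6v² − 27v − 140 = (v + 5)(v² + v − 42) + (10v + 70)
  v² + v − 42 = ((1/10)v − 3/5)(10v + 70) + (0)
Last nonzero remainder: 10v + 70. Dividing through by 10 gives the monic gcd v + 7.
Cancel v + 7 from numerator and denominator to get the reduced form.

(v² − v − 20)/(v − 6)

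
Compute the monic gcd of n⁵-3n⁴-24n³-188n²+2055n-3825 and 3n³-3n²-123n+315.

Euclidean algorithm in ℚ[n]:
  n⁵-3n⁴-24n³-188n²+2055n-3825 = ((1/3)n²-(2/3)n+5)(3n³-3n²-123n+315) + (-360n²+2880n-5400)
  3n³-3n²-123n+315 = (-(1/120)n-7/120)(-360n²+2880n-5400) + (0)
Last nonzero remainder: -360n²+2880n-5400. Dividing through by -360 gives the monic gcd n²-8n+15.

n²-8n+15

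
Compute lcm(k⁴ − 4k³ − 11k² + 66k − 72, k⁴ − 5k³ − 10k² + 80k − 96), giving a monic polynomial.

k⁵ − 8k⁴ + 5k³ + 110k² − 336k + 288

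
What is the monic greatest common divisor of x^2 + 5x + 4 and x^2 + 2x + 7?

1

Euclidean algorithm in ℚ[x]:
  x^2 + 5x + 4 = (x^2 + 2x + 7) + (3x − 3)
  x^2 + 2x + 7 = ((1/3)x + 1)(3x − 3) + (10)
  3x − 3 = ((3/10)x − 3/10)(10) + (0)
The last nonzero remainder is the constant 10, so the polynomials are coprime and gcd = 1.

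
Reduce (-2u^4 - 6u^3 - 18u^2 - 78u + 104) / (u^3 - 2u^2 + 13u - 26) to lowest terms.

(-2u^2 - 6u + 8)/(u - 2)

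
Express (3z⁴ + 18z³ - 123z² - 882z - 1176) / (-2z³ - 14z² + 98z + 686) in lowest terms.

(-3z² - 18z - 24)/(2z + 14)

Euclidean algorithm in ℚ[z]:
  3z⁴ + 18z³ - 123z² - 882z - 1176 = (-(3/2)z + 3/2)(-2z³ - 14z² + 98z + 686) + (45z² - 2205)
  -2z³ - 14z² + 98z + 686 = (-(2/45)z - 14/45)(45z² - 2205) + (0)
Last nonzero remainder: 45z² - 2205. Dividing through by 45 gives the monic gcd z² - 49.
Cancel z² - 49 from numerator and denominator to get the reduced form.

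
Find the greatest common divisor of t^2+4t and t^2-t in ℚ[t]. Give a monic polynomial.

t

Apply the Euclidean algorithm:
  t^2+4t = (t^2-t) + (5t)
  t^2-t = ((1/5)t-1/5)(5t) + (0)
Last nonzero remainder: 5t. Dividing through by 5 gives the monic gcd t.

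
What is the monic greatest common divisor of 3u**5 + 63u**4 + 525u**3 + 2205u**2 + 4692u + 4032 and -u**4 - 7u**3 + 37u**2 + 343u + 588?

u**3 + 14u**2 + 61u + 84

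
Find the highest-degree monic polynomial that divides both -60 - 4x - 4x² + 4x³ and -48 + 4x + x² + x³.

-3 + x

Apply the Euclidean algorithm:
  4x³ - 4x² - 4x - 60 = (4)(x³ + x² + 4x - 48) + (-8x² - 20x + 132)
  x³ + x² + 4x - 48 = (-(1/8)x + 3/16)(-8x² - 20x + 132) + ((97/4)x - 291/4)
  -8x² - 20x + 132 = (-(32/97)x - 176/97)((97/4)x - 291/4) + (0)
Last nonzero remainder: (97/4)x - 291/4. Dividing through by 97/4 gives the monic gcd x - 3.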